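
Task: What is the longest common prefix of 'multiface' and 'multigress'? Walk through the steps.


Compare from the start: 5 characters match: 'multi'. Mismatch at position 6: 'f' vs 'g'.

multi


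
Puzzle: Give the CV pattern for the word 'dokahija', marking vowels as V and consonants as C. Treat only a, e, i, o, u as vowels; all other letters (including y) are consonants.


Letter mapping: d = C, o = V, k = C, a = V, h = C, i = V, j = C, a = V.

CVCVCVCV


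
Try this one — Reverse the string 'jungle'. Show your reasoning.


Reverse 'jungle' character by character: 'elgnuj'.

elgnuj


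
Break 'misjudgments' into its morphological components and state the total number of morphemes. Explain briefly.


Step 1: Identify prefix: 'mis' (meaning: wrongly)
Step 2: Identify root: 'judge'
Step 3: Identify suffix(es): 'ment, s'
Decomposition: mis- (prefix: wrongly) + judge (root) + -ment (suffix: action/result) + -s (plural)
Total morphemes: 4

4 morphemes (mis- (prefix: wrongly) + judge (root) + -ment (suffix: action/result) + -s (plural))


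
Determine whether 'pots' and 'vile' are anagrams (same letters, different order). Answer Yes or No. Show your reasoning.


Sorted letters of 'pots': 'opst'
Sorted letters of 'vile': 'eilv'
They do not match.

No


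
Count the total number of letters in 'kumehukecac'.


Spell out 'kumehukecac' and number each letter: k(1), u(2), m(3), e(4), h(5), u(6), k(7), e(8), c(9), a(10), c(11). Total: 11 letters.

11


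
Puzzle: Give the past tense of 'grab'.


Apply rule: Double final consonant and add -ed. 'grab' becomes 'grabbed'.

grabbed


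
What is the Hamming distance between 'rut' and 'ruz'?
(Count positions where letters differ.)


Alignment:
Position 1: 'r' vs 'r' = match
Position 2: 'u' vs 'u' = match
Position 3: 't' vs 'z' = DIFFER
Total differences: 1

1


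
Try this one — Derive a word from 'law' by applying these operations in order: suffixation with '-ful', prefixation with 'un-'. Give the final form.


Step 1: Add suffix '-ful' to 'law' = 'lawful'
Step 2: Add prefix 'un-' to 'lawful' = 'unlawful'

unlawful


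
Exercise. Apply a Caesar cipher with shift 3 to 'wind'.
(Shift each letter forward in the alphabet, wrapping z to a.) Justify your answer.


Shift each letter by 3: w -> z, i -> l, n -> q, d -> g. Result: 'zlqg'.

zlqg


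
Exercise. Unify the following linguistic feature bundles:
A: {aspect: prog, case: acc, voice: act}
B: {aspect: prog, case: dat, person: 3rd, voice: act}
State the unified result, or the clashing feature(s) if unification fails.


Compare features:
aspect: A=prog vs B=prog -> unified: prog
case: A=acc vs B=dat -> CLASH
person: A=_ vs B=3rd -> unified: 3rd
voice: A=act vs B=act -> unified: act
Clash detected on feature 'case' (acc vs dat); unification fails.

CLASH on 'case' (acc vs dat)


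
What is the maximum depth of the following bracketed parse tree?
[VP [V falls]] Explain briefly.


Count bracket nesting levels:
'[' at pos 0: depth = 1
'[' at pos 4: depth = 2
Maximum depth reached: 2

2


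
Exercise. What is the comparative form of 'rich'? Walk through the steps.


Apply comparative formation (add -er): 'rich' -> 'richer'.

richer


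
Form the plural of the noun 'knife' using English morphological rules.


Apply rule: Change -fe to -ves. 'knife' becomes 'knives'.

knives


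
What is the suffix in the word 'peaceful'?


The word 'peaceful' = 'peace' (root) + '-ful' (suffix). The suffix is '-ful'.

ful


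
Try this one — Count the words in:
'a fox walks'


Split into words: a | fox | walks = 3 words.

3


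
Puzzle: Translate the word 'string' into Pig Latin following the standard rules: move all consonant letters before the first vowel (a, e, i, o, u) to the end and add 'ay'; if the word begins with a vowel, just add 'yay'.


'string': move consonant cluster 'str' to end and add 'ay': 'ingstray'.

ingstray


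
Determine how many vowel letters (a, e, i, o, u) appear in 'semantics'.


Vowels in 'semantics': e, a, i = 3 vowels.

3


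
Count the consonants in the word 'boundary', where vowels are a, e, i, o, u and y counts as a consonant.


Consonants in 'boundary': b, n, d, r, y = 5 consonants.

5


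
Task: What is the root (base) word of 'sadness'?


Remove suffix '-ness' from 'sadness' to get root 'sad'.

sad


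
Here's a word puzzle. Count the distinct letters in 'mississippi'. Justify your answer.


Unique letters in 'mississippi': {i, m, p, s} = 4 distinct letters.

4


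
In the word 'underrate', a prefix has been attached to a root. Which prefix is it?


The word 'underrate' = 'under' (prefix) + 'rate' (root). The prefix is 'under'.

under


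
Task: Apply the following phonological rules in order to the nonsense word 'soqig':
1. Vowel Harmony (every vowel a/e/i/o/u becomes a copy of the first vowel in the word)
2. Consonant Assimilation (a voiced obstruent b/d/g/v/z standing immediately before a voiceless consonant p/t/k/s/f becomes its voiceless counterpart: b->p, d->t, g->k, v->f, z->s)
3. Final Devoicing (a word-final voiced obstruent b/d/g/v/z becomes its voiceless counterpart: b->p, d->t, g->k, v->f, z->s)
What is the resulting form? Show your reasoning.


Starting form: 'soqig'
Rule 1: Vowel Harmony: all vowels become 'o' (matching first vowel). 'soqig' -> 'soqog'
Rule 2: Consonant Assimilation: no voiced obstruent (b/d/g/v/z) stands immediately before a voiceless consonant (p/t/k/s/f). No change.
Rule 3: Final Devoicing: word-final voiced obstruent 'g' becomes voiceless 'k'. 'soqog' -> 'soqok'
Final form: 'soqok'

soqok


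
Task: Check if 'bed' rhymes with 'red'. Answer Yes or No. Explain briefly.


Rime (stressed vowel + following sounds) of 'bed': -ed = /ɛd/
Rime of 'red': -ed = /ɛd/
/ɛd/ and /ɛd/ are the same ending sound, so the words rhyme.

Yes


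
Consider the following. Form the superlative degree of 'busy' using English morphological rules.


Apply superlative formation (consonant + y: change y to i, add -est): 'busy' -> 'busiest'.

busiest


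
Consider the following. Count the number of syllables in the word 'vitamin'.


Break 'vitamin' into syllables: vi-ta-min -> vi | ta | min = 3 syllables

3 syllables


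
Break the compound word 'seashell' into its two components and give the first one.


Split 'seashell' into 'sea' + 'shell'. The first part is 'sea'.

sea


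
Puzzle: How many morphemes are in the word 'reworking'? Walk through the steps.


Decomposition: re- (prefix) + work (root) + -ing (suffix) = 3 morpheme(s)

3 morphemes


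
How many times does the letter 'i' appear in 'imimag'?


Letter 'i' in 'imimag': found at position(s) 1, 3 = 2 occurrence(s).

2


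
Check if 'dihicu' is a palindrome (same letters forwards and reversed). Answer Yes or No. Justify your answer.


Forward: 'dihicu'
Reversed: 'ucihid'
They differ.

No


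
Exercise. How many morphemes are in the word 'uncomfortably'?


Decomposition: un- (prefix) + comfort (root) + -able (suffix) + -ly (suffix) = 4 morpheme(s)

4 morphemes


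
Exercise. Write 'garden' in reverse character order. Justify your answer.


Reverse 'garden' character by character: 'nedrag'.

nedrag


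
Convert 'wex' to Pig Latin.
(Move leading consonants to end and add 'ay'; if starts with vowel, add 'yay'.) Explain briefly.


'wex': move consonant cluster 'w' to end and add 'ay': 'exway'.

exway


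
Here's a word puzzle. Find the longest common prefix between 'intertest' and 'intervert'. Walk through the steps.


Compare from the start: 5 characters match: 'inter'. Mismatch at position 6: 't' vs 'v'.

inter


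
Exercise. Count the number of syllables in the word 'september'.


Break 'september' into syllables: sep-tem-ber -> sep | tem | ber = 3 syllables

3 syllables


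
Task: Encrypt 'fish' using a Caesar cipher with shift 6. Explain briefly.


Shift each letter by 6: f -> l, i -> o, s -> y, h -> n. Result: 'loyn'.

loyn


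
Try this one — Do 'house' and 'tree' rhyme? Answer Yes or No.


Rime (stressed vowel + following sounds) of 'house': -ouse = /aʊs/
Rime of 'tree': -ee = /iː/
/aʊs/ and /iː/ are different ending sounds, so the words do not rhyme.

No


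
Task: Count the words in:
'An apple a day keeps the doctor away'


Split into words: An | apple | a | day | keeps | the | doctor | away = 8 words.

8


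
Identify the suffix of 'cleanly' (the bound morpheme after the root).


The word 'cleanly' = 'clean' (root) + '-ly' (suffix). The suffix is '-ly'.

ly


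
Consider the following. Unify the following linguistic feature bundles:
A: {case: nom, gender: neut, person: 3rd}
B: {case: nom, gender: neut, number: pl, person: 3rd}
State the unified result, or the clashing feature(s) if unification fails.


Compare features:
case: A=nom vs B=nom -> unified: nom
gender: A=neut vs B=neut -> unified: neut
number: A=_ vs B=pl -> unified: pl
person: A=3rd vs B=3rd -> unified: 3rd
No clashes found.

Unified: {case: nom, gender: neut, number: pl, person: 3rd}


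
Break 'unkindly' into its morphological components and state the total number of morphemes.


Step 1: Identify prefix: 'un' (meaning: not/reverse)
Step 2: Identify root: 'kind'
Step 3: Identify suffix(es): 'ly'
Decomposition: un- (prefix: not/reverse) + kind (root) + -ly (suffix: in manner of)
Total morphemes: 3

3 morphemes (un- (prefix: not/reverse) + kind (root) + -ly (suffix: in manner of))


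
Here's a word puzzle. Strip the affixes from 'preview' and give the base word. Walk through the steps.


Remove prefix 'pre' from 'preview' to get root 'view'.

view


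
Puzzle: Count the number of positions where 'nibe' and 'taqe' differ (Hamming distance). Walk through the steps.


Alignment:
Position 1: 'n' vs 't' = DIFFER
Position 2: 'i' vs 'a' = DIFFER
Position 3: 'b' vs 'q' = DIFFER
Position 4: 'e' vs 'e' = match
Total differences: 3

3


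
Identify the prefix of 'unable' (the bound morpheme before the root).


The word 'unable' = 'un' (prefix) + 'able' (root). The prefix is 'un'.

un


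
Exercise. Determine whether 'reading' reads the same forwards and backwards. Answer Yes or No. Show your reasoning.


Forward: 'reading'
Reversed: 'gnidaer'
They differ.

No


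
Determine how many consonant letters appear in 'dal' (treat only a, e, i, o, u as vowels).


Consonants in 'dal': d, l = 2 consonants.

2


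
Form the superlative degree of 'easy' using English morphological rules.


Apply superlative formation (consonant + y: change y to i, add -est): 'easy' -> 'easiest'.

easiest


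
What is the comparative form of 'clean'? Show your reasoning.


Apply comparative formation (add -er): 'clean' -> 'cleaner'.

cleaner


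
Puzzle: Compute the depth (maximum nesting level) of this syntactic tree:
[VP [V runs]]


Count bracket nesting levels:
'[' at pos 0: depth = 1
'[' at pos 4: depth = 2
Maximum depth reached: 2

2


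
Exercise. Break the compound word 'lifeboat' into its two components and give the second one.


Split 'lifeboat' into 'life' + 'boat'. The second part is 'boat'.

boat


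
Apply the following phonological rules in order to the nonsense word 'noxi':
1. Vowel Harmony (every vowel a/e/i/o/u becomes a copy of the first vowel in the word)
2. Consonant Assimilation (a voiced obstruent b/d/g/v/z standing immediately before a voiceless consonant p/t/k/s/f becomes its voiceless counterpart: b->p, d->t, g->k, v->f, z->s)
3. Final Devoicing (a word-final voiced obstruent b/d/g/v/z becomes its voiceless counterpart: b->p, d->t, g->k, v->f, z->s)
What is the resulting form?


Starting form: 'noxi'
Rule 1: Vowel Harmony: all vowels become 'o' (matching first vowel). 'noxi' -> 'noxo'
Rule 2: Consonant Assimilation: no voiced obstruent (b/d/g/v/z) stands immediately before a voiceless consonant (p/t/k/s/f). No change.
Rule 3: Final Devoicing: the word ends in the vowel 'o', not a consonant. No change.
Final form: 'noxo'

noxo


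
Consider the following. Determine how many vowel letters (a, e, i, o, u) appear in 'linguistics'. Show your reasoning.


Vowels in 'linguistics': i, u, i, i = 4 vowels.

4


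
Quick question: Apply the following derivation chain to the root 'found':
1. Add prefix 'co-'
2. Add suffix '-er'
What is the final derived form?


Step 1: Add prefix 'co-' to 'found' = 'cofound'
Step 2: Add suffix '-er' to 'cofound' = 'cofounder'

cofounder


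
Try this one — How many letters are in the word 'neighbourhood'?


Spell out 'neighbourhood' and number each letter: n(1), e(2), i(3), g(4), h(5), b(6), o(7), u(8), r(9), h(10), o(11), o(12), d(13). Total: 13 letters.

13


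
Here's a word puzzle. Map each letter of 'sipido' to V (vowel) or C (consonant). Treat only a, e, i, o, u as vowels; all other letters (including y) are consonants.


Letter mapping: s = C, i = V, p = C, i = V, d = C, o = V.

CVCVCV


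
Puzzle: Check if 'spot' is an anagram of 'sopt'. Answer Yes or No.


Sorted letters of 'spot': 'opst'
Sorted letters of 'sopt': 'opst'
They match.

Yes


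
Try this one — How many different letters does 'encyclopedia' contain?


Unique letters in 'encyclopedia': {a, c, d, e, i, l, n, o, p, y} = 10 distinct letters.

10


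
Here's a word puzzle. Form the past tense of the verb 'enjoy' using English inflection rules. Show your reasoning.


Apply rule: Add -ed. 'enjoy' becomes 'enjoyed'.

enjoyed


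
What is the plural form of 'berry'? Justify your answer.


Apply rule: Change -y to -ies (consonant + y). 'berry' becomes 'berries'.

berries


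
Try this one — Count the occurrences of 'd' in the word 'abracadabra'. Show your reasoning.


Letter 'd' in 'abracadabra': found at position(s) 7 = 1 occurrence(s).

1


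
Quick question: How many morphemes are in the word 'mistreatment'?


Decomposition: mis- (prefix) + treat (root) + -ment (suffix) = 3 morpheme(s)

3 morphemes


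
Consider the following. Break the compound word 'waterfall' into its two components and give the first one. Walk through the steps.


Split 'waterfall' into 'water' + 'fall'. The first part is 'water'.

water


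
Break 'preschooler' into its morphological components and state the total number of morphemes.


Step 1: Identify prefix: 'pre' (meaning: before)
Step 2: Identify root: 'school'
Step 3: Identify suffix(es): 'er'
Decomposition: pre- (prefix: before) + school (root) + -er (suffix: one who)
Total morphemes: 3

3 morphemes (pre- (prefix: before) + school (root) + -er (suffix: one who))


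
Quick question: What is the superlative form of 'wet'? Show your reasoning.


Apply superlative formation (double final consonant, add -est): 'wet' -> 'wettest'.

wettest


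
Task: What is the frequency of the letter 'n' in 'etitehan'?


Letter 'n' in 'etitehan': found at position(s) 8 = 1 occurrence(s).

1


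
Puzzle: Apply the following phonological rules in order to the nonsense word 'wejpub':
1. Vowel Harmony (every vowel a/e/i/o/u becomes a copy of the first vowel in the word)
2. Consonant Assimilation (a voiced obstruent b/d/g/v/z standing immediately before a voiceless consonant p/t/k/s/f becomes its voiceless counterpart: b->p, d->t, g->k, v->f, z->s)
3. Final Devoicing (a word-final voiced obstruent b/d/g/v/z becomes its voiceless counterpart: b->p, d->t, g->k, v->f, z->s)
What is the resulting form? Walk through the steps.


Starting form: 'wejpub'
Rule 1: Vowel Harmony: all vowels become 'e' (matching first vowel). 'wejpub' -> 'wejpeb'
Rule 2: Consonant Assimilation: no voiced obstruent (b/d/g/v/z) stands immediately before a voiceless consonant (p/t/k/s/f). No change.
Rule 3: Final Devoicing: word-final voiced obstruent 'b' becomes voiceless 'p'. 'wejpeb' -> 'wejpep'
Final form: 'wejpep'

wejpep


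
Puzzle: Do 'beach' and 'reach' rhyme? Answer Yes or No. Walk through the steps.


Rime (stressed vowel + following sounds) of 'beach': -each = /iːtʃ/
Rime of 'reach': -each = /iːtʃ/
/iːtʃ/ and /iːtʃ/ are the same ending sound, so the words rhyme.

Yes


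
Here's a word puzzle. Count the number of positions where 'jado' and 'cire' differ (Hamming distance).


Alignment:
Position 1: 'j' vs 'c' = DIFFER
Position 2: 'a' vs 'i' = DIFFER
Position 3: 'd' vs 'r' = DIFFER
Position 4: 'o' vs 'e' = DIFFER
Total differences: 4

4


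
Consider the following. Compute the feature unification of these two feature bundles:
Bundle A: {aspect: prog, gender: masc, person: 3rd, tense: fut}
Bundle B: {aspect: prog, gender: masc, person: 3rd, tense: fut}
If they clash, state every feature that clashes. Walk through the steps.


Compare features:
aspect: A=prog vs B=prog -> unified: prog
gender: A=masc vs B=masc -> unified: masc
person: A=3rd vs B=3rd -> unified: 3rd
tense: A=fut vs B=fut -> unified: fut
No clashes found.

Unified: {aspect: prog, gender: masc, person: 3rd, tense: fut}


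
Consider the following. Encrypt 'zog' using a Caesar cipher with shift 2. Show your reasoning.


Shift each letter by 2: z -> b, o -> q, g -> i. Result: 'bqi'.

bqi


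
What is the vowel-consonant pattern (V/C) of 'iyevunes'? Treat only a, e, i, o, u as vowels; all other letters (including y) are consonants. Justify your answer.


Letter mapping: i = V, y = C, e = V, v = C, u = V, n = C, e = V, s = C.

VCVCVCVC


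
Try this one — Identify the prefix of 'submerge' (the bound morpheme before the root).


The word 'submerge' = 'sub' (prefix) + 'merge' (root). The prefix is 'sub'.

sub


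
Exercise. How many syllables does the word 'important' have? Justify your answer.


Break 'important' into syllables: im-por-tant -> im | por | tant = 3 syllables

3 syllables


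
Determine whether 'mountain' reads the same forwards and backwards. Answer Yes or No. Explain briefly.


Forward: 'mountain'
Reversed: 'niatnuom'
They differ.

No


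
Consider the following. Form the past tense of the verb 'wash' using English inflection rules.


Apply rule: Add -ed. 'wash' becomes 'washed'.

washed


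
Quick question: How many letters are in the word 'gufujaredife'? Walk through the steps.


Spell out 'gufujaredife' and number each letter: g(1), u(2), f(3), u(4), j(5), a(6), r(7), e(8), d(9), i(10), f(11), e(12). Total: 12 letters.

12


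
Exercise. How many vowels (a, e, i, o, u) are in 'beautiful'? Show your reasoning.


Vowels in 'beautiful': e, a, u, i, u = 5 vowels.

5


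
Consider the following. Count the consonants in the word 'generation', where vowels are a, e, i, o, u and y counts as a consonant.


Consonants in 'generation': g, n, r, t, n = 5 consonants.

5


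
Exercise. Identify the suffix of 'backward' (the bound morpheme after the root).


The word 'backward' = 'back' (root) + '-ward' (suffix). The suffix is '-ward'.

ward


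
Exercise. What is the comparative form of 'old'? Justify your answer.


Apply comparative formation (add -er): 'old' -> 'older'.

older


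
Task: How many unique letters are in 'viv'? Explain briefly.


Unique letters in 'viv': {i, v} = 2 distinct letters.

2


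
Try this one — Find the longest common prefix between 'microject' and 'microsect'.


Compare from the start: 5 characters match: 'micro'. Mismatch at position 6: 'j' vs 's'.

micro


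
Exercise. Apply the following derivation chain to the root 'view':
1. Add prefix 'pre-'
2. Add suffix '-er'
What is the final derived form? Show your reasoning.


Step 1: Add prefix 'pre-' to 'view' = 'preview'
Step 2: Add suffix '-er' to 'preview' = 'previewer'

previewer


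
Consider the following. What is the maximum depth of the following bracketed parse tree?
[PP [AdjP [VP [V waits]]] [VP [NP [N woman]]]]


Count bracket nesting levels:
'[' at pos 0: depth = 1
'[' at pos 4: depth = 2
'[' at pos 10: depth = 3
'[' at pos 14: depth = 4
'[' at pos 26: depth = 2
'[' at pos 30: depth = 3
'[' at pos 34: depth = 4
Maximum depth reached: 4

4


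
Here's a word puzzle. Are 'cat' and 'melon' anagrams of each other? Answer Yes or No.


Sorted letters of 'cat': 'act'
Sorted letters of 'melon': 'elmno'
They do not match.

No


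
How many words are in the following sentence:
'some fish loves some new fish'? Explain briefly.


Split into words: some | fish | loves | some | new | fish = 6 words.

6


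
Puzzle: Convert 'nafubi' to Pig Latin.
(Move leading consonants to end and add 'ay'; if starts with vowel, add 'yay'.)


'nafubi': move consonant cluster 'n' to end and add 'ay': 'afubinay'.

afubinay


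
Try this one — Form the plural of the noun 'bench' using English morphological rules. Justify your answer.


Apply rule: Add -es (sibilant/fricative ending). 'bench' becomes 'benches'.

benches


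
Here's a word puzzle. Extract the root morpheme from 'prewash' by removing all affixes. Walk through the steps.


Remove prefix 'pre' from 'prewash' to get root 'wash'.

wash


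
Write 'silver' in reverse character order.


Reverse 'silver' character by character: 'revlis'.

revlis


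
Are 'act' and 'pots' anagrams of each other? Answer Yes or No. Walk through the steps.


Sorted letters of 'act': 'act'
Sorted letters of 'pots': 'opst'
They do not match.

No


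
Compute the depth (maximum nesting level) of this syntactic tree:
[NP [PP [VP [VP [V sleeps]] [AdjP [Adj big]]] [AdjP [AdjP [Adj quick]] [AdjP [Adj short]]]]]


Count bracket nesting levels:
'[' at pos 0: depth = 1
'[' at pos 4: depth = 2
'[' at pos 8: depth = 3
'[' at pos 12: depth = 4
'[' at pos 16: depth = 5
'[' at pos 28: depth = 4
'[' at pos 34: depth = 5
'[' at pos 46: depth = 3
'[' at pos 52: depth = 4
'[' at pos 58: depth = 5
'[' at pos 71: depth = 4
'[' at pos 77: depth = 5
Maximum depth reached: 5

5


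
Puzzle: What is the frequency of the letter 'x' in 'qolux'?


Letter 'x' in 'qolux': found at position(s) 5 = 1 occurrence(s).

1


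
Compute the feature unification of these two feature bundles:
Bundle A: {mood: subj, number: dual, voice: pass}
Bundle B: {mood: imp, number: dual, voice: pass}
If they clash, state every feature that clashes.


Compare features:
mood: A=subj vs B=imp -> CLASH
number: A=dual vs B=dual -> unified: dual
voice: A=pass vs B=pass -> unified: pass
Clash detected on feature 'mood' (subj vs imp); unification fails.

CLASH on 'mood' (subj vs imp)


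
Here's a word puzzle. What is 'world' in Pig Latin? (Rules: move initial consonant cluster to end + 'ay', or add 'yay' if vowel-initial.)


'world': move consonant cluster 'w' to end and add 'ay': 'orldway'.

orldway


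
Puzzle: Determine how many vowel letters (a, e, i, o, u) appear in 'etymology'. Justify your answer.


Vowels in 'etymology': e, o, o = 3 vowels.

3


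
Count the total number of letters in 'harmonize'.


Spell out 'harmonize' and number each letter: h(1), a(2), r(3), m(4), o(5), n(6), i(7), z(8), e(9). Total: 9 letters.

9


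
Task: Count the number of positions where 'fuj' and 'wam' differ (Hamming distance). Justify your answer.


Alignment:
Position 1: 'f' vs 'w' = DIFFER
Position 2: 'u' vs 'a' = DIFFER
Position 3: 'j' vs 'm' = DIFFER
Total differences: 3

3


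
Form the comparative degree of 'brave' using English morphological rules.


Apply comparative formation (ends in e: add -r): 'brave' -> 'braver'.

braver


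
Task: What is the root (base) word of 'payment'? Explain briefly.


Remove suffix '-ment' from 'payment' to get root 'pay'.

pay


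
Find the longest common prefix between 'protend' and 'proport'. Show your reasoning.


Compare from the start: 3 characters match: 'pro'. Mismatch at position 4: 't' vs 'p'.

pro


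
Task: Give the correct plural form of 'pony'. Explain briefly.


Apply rule: Change -y to -ies (consonant + y). 'pony' becomes 'ponies'.

ponies


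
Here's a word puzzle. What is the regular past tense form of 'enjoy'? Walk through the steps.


Apply rule: Add -ed. 'enjoy' becomes 'enjoyed'.

enjoyed


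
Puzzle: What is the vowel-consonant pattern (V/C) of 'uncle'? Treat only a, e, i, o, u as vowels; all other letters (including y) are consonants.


Letter mapping: u = V, n = C, c = C, l = C, e = V.

VCCCV


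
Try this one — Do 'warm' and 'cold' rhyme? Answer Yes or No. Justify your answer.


Rime (stressed vowel + following sounds) of 'warm': -arm = /ɔːrm/
Rime of 'cold': -old = /oʊld/
/ɔːrm/ and /oʊld/ are different ending sounds, so the words do not rhyme.

No


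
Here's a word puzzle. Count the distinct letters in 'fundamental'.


Unique letters in 'fundamental': {a, d, e, f, l, m, n, t, u} = 9 distinct letters.

9


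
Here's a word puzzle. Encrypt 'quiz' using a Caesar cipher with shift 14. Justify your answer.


Shift each letter by 14: q -> e, u -> i, i -> w, z -> n. Result: 'eiwn'.

eiwn


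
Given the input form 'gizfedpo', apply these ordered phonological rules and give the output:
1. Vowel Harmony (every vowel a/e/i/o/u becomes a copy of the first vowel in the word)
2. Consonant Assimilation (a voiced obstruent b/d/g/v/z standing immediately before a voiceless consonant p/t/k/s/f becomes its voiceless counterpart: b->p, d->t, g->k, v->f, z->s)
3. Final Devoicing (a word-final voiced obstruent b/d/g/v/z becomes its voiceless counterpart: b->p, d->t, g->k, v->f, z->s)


Starting form: 'gizfedpo'
Rule 1: Vowel Harmony: all vowels become 'i' (matching first vowel). 'gizfedpo' -> 'gizfidpi'
Rule 2: Consonant Assimilation: voiced obstruent before voiceless consonant becomes voiceless ('zf' -> 'sf', 'dp' -> 'tp'). 'gizfidpi' -> 'gisfitpi'
Rule 3: Final Devoicing: the word ends in the vowel 'i', not a consonant. No change.
Final form: 'gisfitpi'

gisfitpi


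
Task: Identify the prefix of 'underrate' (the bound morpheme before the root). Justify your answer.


The word 'underrate' = 'under' (prefix) + 'rate' (root). The prefix is 'under'.

under


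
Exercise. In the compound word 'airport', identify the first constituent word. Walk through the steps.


Split 'airport' into 'air' + 'port'. The first part is 'air'.

air


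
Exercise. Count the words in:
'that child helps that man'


Split into words: that | child | helps | that | man = 5 words.

5


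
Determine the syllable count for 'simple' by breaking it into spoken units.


Break 'simple' into syllables: sim-ple -> sim | ple = 2 syllables

2 syllables


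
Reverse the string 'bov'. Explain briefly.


Reverse 'bov' character by character: 'vob'.

vob


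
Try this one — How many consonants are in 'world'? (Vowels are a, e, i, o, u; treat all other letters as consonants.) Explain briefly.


Consonants in 'world': w, r, l, d = 4 consonants.

4


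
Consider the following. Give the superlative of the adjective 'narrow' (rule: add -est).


Apply superlative formation (add -est): 'narrow' -> 'narrowest'.

narrowest


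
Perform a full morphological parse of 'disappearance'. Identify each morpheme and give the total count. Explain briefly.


Step 1: Identify prefix: 'dis' (meaning: not/apart)
Step 2: Identify root: 'appear'
Step 3: Identify suffix(es): 'ance'
Decomposition: dis- (prefix: not/apart) + appear (root) + -ance (suffix: state/act)
Total morphemes: 3

3 morphemes (dis- (prefix: not/apart) + appear (root) + -ance (suffix: state/act))


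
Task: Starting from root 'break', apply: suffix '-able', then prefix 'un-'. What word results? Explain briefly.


Step 1: Add suffix '-able' to 'break' = 'breakable'
Step 2: Add prefix 'un-' to 'breakable' = 'unbreakable'

unbreakable


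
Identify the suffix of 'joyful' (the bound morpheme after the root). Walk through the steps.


The word 'joyful' = 'joy' (root) + '-ful' (suffix). The suffix is '-ful'.

ful


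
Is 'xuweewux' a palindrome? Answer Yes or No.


Forward: 'xuweewux'
Reversed: 'xuweewux'
They are identical.

Yes


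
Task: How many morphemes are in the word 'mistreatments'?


Decomposition: mis- (prefix) + treat (root) + -ment (suffix) + -s (plural) = 4 morpheme(s)

4 morphemes


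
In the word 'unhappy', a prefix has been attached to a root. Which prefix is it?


The word 'unhappy' = 'un' (prefix) + 'happy' (root). The prefix is 'un'.

un


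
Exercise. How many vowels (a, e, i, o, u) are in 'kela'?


Vowels in 'kela': e, a = 2 vowels.

2


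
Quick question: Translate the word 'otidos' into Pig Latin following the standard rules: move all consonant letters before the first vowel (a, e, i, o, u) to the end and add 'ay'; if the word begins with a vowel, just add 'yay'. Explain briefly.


'otidos' starts with a vowel, so add 'yay': 'otidosyay'.

otidosyay


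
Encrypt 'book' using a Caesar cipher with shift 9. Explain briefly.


Shift each letter by 9: b -> k, o -> x, o -> x, k -> t. Result: 'kxxt'.

kxxt


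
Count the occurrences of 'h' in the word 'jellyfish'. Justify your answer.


Letter 'h' in 'jellyfish': found at position(s) 9 = 1 occurrence(s).

1


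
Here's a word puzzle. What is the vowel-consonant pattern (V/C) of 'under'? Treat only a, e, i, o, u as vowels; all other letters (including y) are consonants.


Letter mapping: u = V, n = C, d = C, e = V, r = C.

VCCVC


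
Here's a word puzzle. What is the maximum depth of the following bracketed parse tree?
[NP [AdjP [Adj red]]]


Count bracket nesting levels:
'[' at pos 0: depth = 1
'[' at pos 4: depth = 2
'[' at pos 10: depth = 3
Maximum depth reached: 3

3


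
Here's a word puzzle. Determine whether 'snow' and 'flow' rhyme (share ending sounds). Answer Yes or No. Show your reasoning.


Rime (stressed vowel + following sounds) of 'snow': -ow = /oʊ/
Rime of 'flow': -ow = /oʊ/
/oʊ/ and /oʊ/ are the same ending sound, so the words rhyme.

Yes


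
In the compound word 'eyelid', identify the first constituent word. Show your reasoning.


Split 'eyelid' into 'eye' + 'lid'. The first part is 'eye'.

eye


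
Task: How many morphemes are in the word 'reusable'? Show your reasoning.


Decomposition: re- (prefix) + use (root) + -able (suffix) = 3 morpheme(s)

3 morphemes


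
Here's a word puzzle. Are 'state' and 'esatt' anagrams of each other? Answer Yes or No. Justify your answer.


Sorted letters of 'state': 'aestt'
Sorted letters of 'esatt': 'aestt'
They match.

Yes


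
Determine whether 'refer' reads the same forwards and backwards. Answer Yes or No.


Forward: 'refer'
Reversed: 'refer'
They are identical.

Yes


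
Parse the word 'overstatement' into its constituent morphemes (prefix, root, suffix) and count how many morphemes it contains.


Step 1: Identify prefix: 'over' (meaning: excessively)
Step 2: Identify root: 'state'
Step 3: Identify suffix(es): 'ment'
Decomposition: over- (prefix: excessively) + state (root) + -ment (suffix: action/result)
Total morphemes: 3

3 morphemes (over- (prefix: excessively) + state (root) + -ment (suffix: action/result))


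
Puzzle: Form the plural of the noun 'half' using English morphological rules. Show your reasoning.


Apply rule: Change -f to -ves. 'half' becomes 'halves'.

halves


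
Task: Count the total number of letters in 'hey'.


Spell out 'hey' and number each letter: h(1), e(2), y(3). Total: 3 letters.

3


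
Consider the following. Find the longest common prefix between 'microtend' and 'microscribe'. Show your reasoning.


Compare from the start: 5 characters match: 'micro'. Mismatch at position 6: 't' vs 's'.

micro


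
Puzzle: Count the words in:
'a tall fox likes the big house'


Split into words: a | tall | fox | likes | the | big | house = 7 words.

7


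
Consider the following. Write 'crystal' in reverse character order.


Reverse 'crystal' character by character: 'latsyrc'.

latsyrc


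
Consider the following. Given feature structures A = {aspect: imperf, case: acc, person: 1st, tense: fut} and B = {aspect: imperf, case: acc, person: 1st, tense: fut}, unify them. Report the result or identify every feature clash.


Compare features:
aspect: A=imperf vs B=imperf -> unified: imperf
case: A=acc vs B=acc -> unified: acc
person: A=1st vs B=1st -> unified: 1st
tense: A=fut vs B=fut -> unified: fut
No clashes found.

Unified: {aspect: imperf, case: acc, person: 1st, tense: fut}


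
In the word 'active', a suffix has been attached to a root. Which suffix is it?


The word 'active' = 'act' (root) + '-ive' (suffix). The suffix is '-ive'.

ive


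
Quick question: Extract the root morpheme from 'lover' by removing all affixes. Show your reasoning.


Remove suffix '-er' from 'lover' to get root 'love'.

love


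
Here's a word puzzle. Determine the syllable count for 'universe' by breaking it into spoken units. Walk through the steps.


Break 'universe' into syllables: u-ni-verse -> u | ni | verse = 3 syllables

3 syllables


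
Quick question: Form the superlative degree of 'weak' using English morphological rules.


Apply superlative formation (add -est): 'weak' -> 'weakest'.

weakest


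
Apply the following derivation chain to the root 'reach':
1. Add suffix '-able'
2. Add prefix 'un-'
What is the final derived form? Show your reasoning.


Step 1: Add suffix '-able' to 'reach' = 'reachable'
Step 2: Add prefix 'un-' to 'reachable' = 'unreachable'

unreachable


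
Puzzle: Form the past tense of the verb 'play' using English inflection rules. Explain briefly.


Apply rule: Add -ed. 'play' becomes 'played'.

played


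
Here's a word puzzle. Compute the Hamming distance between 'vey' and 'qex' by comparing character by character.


Alignment:
Position 1: 'v' vs 'q' = DIFFER
Position 2: 'e' vs 'e' = match
Position 3: 'y' vs 'x' = DIFFER
Total differences: 2

2


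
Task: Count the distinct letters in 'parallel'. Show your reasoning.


Unique letters in 'parallel': {a, e, l, p, r} = 5 distinct letters.

5


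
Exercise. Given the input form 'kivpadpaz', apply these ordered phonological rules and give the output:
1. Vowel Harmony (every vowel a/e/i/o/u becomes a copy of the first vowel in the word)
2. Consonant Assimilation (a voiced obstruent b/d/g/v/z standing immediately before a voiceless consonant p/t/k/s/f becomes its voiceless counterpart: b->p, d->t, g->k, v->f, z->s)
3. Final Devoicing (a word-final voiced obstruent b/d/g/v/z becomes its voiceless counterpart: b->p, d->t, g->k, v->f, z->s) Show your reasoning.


Starting form: 'kivpadpaz'
Rule 1: Vowel Harmony: all vowels become 'i' (matching first vowel). 'kivpadpaz' -> 'kivpidpiz'
Rule 2: Consonant Assimilation: voiced obstruent before voiceless consonant becomes voiceless ('vp' -> 'fp', 'dp' -> 'tp'). 'kivpidpiz' -> 'kifpitpiz'
Rule 3: Final Devoicing: word-final voiced obstruent 'z' becomes voiceless 's'. 'kifpitpiz' -> 'kifpitpis'
Final form: 'kifpitpis'

kifpitpis


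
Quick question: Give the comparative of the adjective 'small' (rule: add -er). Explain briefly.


Apply comparative formation (add -er): 'small' -> 'smaller'.

smaller


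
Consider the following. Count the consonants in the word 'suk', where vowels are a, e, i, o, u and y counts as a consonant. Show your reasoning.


Consonants in 'suk': s, k = 2 consonants.

2


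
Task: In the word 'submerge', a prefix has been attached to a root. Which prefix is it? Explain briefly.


The word 'submerge' = 'sub' (prefix) + 'merge' (root). The prefix is 'sub'.

sub


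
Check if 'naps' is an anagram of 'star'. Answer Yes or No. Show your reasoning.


Sorted letters of 'naps': 'anps'
Sorted letters of 'star': 'arst'
They do not match.

No


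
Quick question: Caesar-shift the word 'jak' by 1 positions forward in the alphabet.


Shift each letter by 1: j -> k, a -> b, k -> l. Result: 'kbl'.

kbl


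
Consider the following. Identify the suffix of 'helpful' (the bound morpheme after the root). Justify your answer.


The word 'helpful' = 'help' (root) + '-ful' (suffix). The suffix is '-ful'.

ful


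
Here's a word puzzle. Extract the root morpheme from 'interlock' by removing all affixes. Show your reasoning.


Remove prefix 'inter' from 'interlock' to get root 'lock'.

lock


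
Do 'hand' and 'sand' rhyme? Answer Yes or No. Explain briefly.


Rime (stressed vowel + following sounds) of 'hand': -and = /ænd/
Rime of 'sand': -and = /ænd/
/ænd/ and /ænd/ are the same ending sound, so the words rhyme.

Yes


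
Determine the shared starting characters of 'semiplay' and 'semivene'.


Compare from the start: 4 characters match: 'semi'. Mismatch at position 5: 'p' vs 'v'.

semi


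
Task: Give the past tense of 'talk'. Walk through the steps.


Apply rule: Add -ed. 'talk' becomes 'talked'.

talked


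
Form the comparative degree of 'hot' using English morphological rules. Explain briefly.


Apply comparative formation (double final consonant, add -er): 'hot' -> 'hotter'.

hotter


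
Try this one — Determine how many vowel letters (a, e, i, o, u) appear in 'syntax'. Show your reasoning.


Vowels in 'syntax': a = 1 vowels.

1


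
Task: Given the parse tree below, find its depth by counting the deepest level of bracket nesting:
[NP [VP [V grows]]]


Count bracket nesting levels:
'[' at pos 0: depth = 1
'[' at pos 4: depth = 2
'[' at pos 8: depth = 3
Maximum depth reached: 3

3


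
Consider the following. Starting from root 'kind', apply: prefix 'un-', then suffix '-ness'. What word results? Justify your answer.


Step 1: Add prefix 'un-' to 'kind' = 'unkind'
Step 2: Add suffix '-ness' to 'unkind' = 'unkindness'

unkindness


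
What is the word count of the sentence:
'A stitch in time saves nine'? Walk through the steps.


Split into words: A | stitch | in | time | saves | nine = 6 words.

6


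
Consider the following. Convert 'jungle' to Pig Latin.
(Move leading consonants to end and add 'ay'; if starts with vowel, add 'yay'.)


'jungle': move consonant cluster 'j' to end and add 'ay': 'unglejay'.

unglejay


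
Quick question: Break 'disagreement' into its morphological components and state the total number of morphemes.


Step 1: Identify prefix: 'dis' (meaning: not/apart)
Step 2: Identify root: 'agree'
Step 3: Identify suffix(es): 'ment'
Decomposition: dis- (prefix: not/apart) + agree (root) + -ment (suffix: action/result)
Total morphemes: 3

3 morphemes (dis- (prefix: not/apart) + agree (root) + -ment (suffix: action/result))


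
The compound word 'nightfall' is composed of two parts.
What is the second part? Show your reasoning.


Split 'nightfall' into 'night' + 'fall'. The second part is 'fall'.

fall


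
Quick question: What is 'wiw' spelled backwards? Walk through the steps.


Reverse 'wiw' character by character: 'wiw'.

wiw


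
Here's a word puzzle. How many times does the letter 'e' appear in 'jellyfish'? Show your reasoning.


Letter 'e' in 'jellyfish': found at position(s) 2 = 1 occurrence(s).

1


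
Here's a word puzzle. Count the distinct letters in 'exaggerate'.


Unique letters in 'exaggerate': {a, e, g, r, t, x} = 6 distinct letters.

6


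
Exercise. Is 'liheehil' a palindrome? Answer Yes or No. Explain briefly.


Forward: 'liheehil'
Reversed: 'liheehil'
They are identical.

Yes


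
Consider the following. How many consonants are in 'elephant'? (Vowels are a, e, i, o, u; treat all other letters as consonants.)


Consonants in 'elephant': l, p, h, n, t = 5 consonants.

5


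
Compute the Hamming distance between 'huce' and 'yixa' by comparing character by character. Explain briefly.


Alignment:
Position 1: 'h' vs 'y' = DIFFER
Position 2: 'u' vs 'i' = DIFFER
Position 3: 'c' vs 'x' = DIFFER
Position 4: 'e' vs 'a' = DIFFER
Total differences: 4

4
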